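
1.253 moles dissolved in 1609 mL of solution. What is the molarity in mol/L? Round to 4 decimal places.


Convert volume to liters: V_L = V_mL / 1000.
V_L = 1609 / 1000 = 1.609 L
M = n / V_L = 1.253 / 1.609
M = 0.77874456 mol/L, rounded to 4 dp:

0.7787 mol/L


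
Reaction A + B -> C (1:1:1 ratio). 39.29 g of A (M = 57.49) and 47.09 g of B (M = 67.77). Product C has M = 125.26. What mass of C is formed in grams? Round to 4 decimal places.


Find moles of each reactant; the smaller value is the limiting reagent in a 1:1:1 reaction, so moles_C equals moles of the limiter.
n_A = mass_A / M_A = 39.29 / 57.49 = 0.683423 mol
n_B = mass_B / M_B = 47.09 / 67.77 = 0.69485 mol
Limiting reagent: A (smaller), n_limiting = 0.683423 mol
mass_C = n_limiting * M_C = 0.683423 * 125.26
mass_C = 85.60556498 g, rounded to 4 dp:

85.6056 g


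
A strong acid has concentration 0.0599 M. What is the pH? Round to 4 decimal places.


A strong acid dissociates completely, so [H+] equals the given concentration.
pH = -log10([H+]) = -log10(0.0599)
pH = 1.22257318, rounded to 4 dp:

1.2226


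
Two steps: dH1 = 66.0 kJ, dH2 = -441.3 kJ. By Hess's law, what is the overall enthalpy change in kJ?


Hess's law: enthalpy is a state function, so add the step enthalpies.
dH_total = dH1 + dH2 = 66.0 + (-441.3)
dH_total = -375.3 kJ:

-375.30 kJ


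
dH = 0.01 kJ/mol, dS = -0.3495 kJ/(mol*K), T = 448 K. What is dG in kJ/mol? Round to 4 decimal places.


Gibbs: dG = dH - T*dS (consistent units, dS already in kJ/(mol*K)).
T*dS = 448 * -0.3495 = -156.576
dG = 0.01 - (-156.576)
dG = 156.586 kJ/mol, rounded to 4 dp:

156.5860 kJ/mol


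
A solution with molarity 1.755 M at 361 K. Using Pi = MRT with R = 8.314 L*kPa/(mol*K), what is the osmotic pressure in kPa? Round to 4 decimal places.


Osmotic pressure (van't Hoff): Pi = M*R*T.
RT = 8.314 * 361 = 3001.354
Pi = 1.755 * 3001.354
Pi = 5267.37627 kPa, rounded to 4 dp:

5267.3763 kPa


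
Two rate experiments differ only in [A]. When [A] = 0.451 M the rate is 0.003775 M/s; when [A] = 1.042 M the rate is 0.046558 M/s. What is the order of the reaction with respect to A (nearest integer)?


Rate is proportional to [A]^n, so rate2/rate1 = ([A]2/[A]1)^n. Take logs to solve for n.
rate2/rate1 = 0.046558 / 0.003775 = 12.3332
[A]2/[A]1 = 1.042 / 0.451 = 2.3104
n = ln(12.3332) / ln(2.3104) = 3.0
Nearest integer order:

3


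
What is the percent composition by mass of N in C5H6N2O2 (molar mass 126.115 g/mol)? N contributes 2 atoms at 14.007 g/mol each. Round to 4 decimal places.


pct = 100 * (n_elem * M_elem) / M_total
mass_contribution = 2 * 14.007 = 28.014 g/mol
pct = 100 * 28.014 / 126.115
pct = 22.21305951 %, rounded to 4 dp:

22.2131 %


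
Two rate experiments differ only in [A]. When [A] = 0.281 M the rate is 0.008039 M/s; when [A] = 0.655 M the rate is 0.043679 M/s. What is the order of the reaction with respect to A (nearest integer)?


Rate is proportional to [A]^n, so rate2/rate1 = ([A]2/[A]1)^n. Take logs to solve for n.
rate2/rate1 = 0.043679 / 0.008039 = 5.4334
[A]2/[A]1 = 0.655 / 0.281 = 2.331
n = ln(5.4334) / ln(2.331) = 2.0
Nearest integer order:

2


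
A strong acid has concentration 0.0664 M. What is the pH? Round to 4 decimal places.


A strong acid dissociates completely, so [H+] equals the given concentration.
pH = -log10([H+]) = -log10(0.0664)
pH = 1.17783192, rounded to 4 dp:

1.1778


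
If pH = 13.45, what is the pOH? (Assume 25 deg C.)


At 25 deg C, pH + pOH = 14.
pOH = 14 - pH = 14 - 13.45
pOH = 0.55:

0.55


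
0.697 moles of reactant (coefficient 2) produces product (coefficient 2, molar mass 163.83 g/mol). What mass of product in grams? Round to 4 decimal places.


Use the coefficient ratio to convert reactant moles to product moles, then multiply by the product's molar mass.
moles_P = moles_R * (coeff_P / coeff_R) = 0.697 * (2/2) = 0.697
mass_P = moles_P * M_P = 0.697 * 163.83
mass_P = 114.18951 g, rounded to 4 dp:

114.1895 g


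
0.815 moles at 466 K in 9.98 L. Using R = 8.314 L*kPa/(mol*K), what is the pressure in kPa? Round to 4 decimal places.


PV = nRT, solve for P = nRT / V.
nRT = 0.815 * 8.314 * 466 = 3157.5741
P = 3157.5741 / 9.98
P = 316.39019038 kPa, rounded to 4 dp:

316.3902 kPa


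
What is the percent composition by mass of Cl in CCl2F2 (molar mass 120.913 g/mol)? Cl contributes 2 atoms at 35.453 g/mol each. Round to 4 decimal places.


pct = 100 * (n_elem * M_elem) / M_total
mass_contribution = 2 * 35.453 = 70.906 g/mol
pct = 100 * 70.906 / 120.913
pct = 58.6421642 %, rounded to 4 dp:

58.6422 %


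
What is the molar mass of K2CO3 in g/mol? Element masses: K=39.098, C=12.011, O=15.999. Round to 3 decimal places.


M = sum(count * atomic_mass) over atoms.
M = 2*39.098 + 1*12.011 + 3*15.999
M = 78.196 + 12.011 + 47.997
M = 138.204 g/mol, rounded to 3 dp:

138.204 g/mol


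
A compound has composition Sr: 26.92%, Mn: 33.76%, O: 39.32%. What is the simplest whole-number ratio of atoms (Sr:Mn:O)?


Assume 100 g of compound, divide each mass% by atomic mass to get moles, then normalize by the smallest to get a raw atom ratio.
Moles per 100 g: Sr: 26.92/87.62 = 0.3072, Mn: 33.76/54.938 = 0.6145, O: 39.32/15.999 = 2.4577
Raw ratio (divide by min = 0.3072): Sr: 1.0, Mn: 2.0, O: 7.999
Multiply by 1 to clear fractions: Sr: 1.0 ~= 1, Mn: 2.0 ~= 2, O: 7.999 ~= 8
Reduce by GCD to get the simplest whole-number ratio:

1:2:8


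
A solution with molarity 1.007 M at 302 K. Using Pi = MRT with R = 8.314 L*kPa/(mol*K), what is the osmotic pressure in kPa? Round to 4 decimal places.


Osmotic pressure (van't Hoff): Pi = M*R*T.
RT = 8.314 * 302 = 2510.828
Pi = 1.007 * 2510.828
Pi = 2528.403796 kPa, rounded to 4 dp:

2528.4038 kPa


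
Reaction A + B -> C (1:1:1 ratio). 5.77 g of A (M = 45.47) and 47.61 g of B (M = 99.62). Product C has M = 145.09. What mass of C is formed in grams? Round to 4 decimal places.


Find moles of each reactant; the smaller value is the limiting reagent in a 1:1:1 reaction, so moles_C equals moles of the limiter.
n_A = mass_A / M_A = 5.77 / 45.47 = 0.126897 mol
n_B = mass_B / M_B = 47.61 / 99.62 = 0.477916 mol
Limiting reagent: A (smaller), n_limiting = 0.126897 mol
mass_C = n_limiting * M_C = 0.126897 * 145.09
mass_C = 18.41148573 g, rounded to 4 dp:

18.4115 g


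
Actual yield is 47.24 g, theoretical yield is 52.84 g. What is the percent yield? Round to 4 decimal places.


% yield = 100 * actual / theoretical
% yield = 100 * 47.24 / 52.84
% yield = 89.40196821 %, rounded to 4 dp:

89.4020 %


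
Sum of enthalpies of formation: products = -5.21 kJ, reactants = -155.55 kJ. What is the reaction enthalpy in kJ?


dH_rxn = sum(dH_f products) - sum(dH_f reactants)
dH_rxn = -5.21 - (-155.55)
dH_rxn = 150.34 kJ:

150.34 kJ


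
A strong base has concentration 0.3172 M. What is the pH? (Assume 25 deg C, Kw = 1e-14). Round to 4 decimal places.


A strong base dissociates completely, so [OH-] equals the given concentration.
pOH = -log10([OH-]) = -log10(0.3172) = 0.498667
pH = 14 - pOH = 14 - 0.498667
pH = 13.501333, rounded to 4 dp:

13.5013


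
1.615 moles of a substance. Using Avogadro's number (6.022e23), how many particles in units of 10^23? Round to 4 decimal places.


N = n * NA, then divide by 1e23 for the requested units.
N / 1e23 = n * 6.022
N / 1e23 = 1.615 * 6.022
N / 1e23 = 9.72553, rounded to 4 dp:

9.7255


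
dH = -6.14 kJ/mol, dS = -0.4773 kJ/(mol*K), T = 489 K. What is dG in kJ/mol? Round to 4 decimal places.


Gibbs: dG = dH - T*dS (consistent units, dS already in kJ/(mol*K)).
T*dS = 489 * -0.4773 = -233.3997
dG = -6.14 - (-233.3997)
dG = 227.2597 kJ/mol, rounded to 4 dp:

227.2597 kJ/mol


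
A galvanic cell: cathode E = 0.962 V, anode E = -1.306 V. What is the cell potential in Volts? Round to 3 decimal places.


Standard cell potential: E_cell = E_cathode - E_anode.
E_cell = 0.962 - (-1.306)
E_cell = 2.268 V, rounded to 3 dp:

2.268 V


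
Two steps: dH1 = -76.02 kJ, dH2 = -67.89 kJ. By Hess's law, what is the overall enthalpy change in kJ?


Hess's law: enthalpy is a state function, so add the step enthalpies.
dH_total = dH1 + dH2 = -76.02 + (-67.89)
dH_total = -143.91 kJ:

-143.91 kJ


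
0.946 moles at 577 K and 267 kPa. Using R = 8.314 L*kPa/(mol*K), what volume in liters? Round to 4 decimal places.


PV = nRT, solve for V = nRT / P.
nRT = 0.946 * 8.314 * 577 = 4538.1304
V = 4538.1304 / 267
V = 16.99674307 L, rounded to 4 dp:

16.9967 L


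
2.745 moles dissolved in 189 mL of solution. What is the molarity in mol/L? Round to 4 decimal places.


Convert volume to liters: V_L = V_mL / 1000.
V_L = 189 / 1000 = 0.189 L
M = n / V_L = 2.745 / 0.189
M = 14.52380952 mol/L, rounded to 4 dp:

14.5238 mol/L


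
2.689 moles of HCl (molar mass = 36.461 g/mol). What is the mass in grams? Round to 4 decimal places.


mass = n * M
mass = 2.689 * 36.461
mass = 98.043629 g, rounded to 4 dp:

98.0436 g


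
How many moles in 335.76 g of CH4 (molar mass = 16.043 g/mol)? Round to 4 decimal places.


n = mass / M
n = 335.76 / 16.043
n = 20.92875397 mol, rounded to 4 dp:

20.9288 mol


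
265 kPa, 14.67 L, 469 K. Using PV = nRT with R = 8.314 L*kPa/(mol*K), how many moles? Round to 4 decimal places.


PV = nRT, solve for n = PV / (RT).
PV = 265 * 14.67 = 3887.55
RT = 8.314 * 469 = 3899.266
n = 3887.55 / 3899.266
n = 0.99699533 mol, rounded to 4 dp:

0.9970 mol


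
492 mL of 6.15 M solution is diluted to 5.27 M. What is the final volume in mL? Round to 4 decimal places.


Dilution: M1*V1 = M2*V2, solve for V2.
V2 = M1*V1 / M2
V2 = 6.15 * 492 / 5.27
V2 = 3025.8 / 5.27
V2 = 574.15559772 mL, rounded to 4 dp:

574.1556 mL


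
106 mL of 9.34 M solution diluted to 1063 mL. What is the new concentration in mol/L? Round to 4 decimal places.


Dilution: M1*V1 = M2*V2, solve for M2.
M2 = M1*V1 / V2
M2 = 9.34 * 106 / 1063
M2 = 990.04 / 1063
M2 = 0.93136406 mol/L, rounded to 4 dp:

0.9314 mol/L


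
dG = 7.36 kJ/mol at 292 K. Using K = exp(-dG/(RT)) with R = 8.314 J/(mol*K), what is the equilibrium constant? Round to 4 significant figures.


dG is in kJ/mol; multiply by 1000 to match R in J/(mol*K).
RT = 8.314 * 292 = 2427.688 J/mol
exponent = -dG*1000 / (RT) = -(7.36*1000) / 2427.688 = -3.03169106
K = exp(-3.03169106)
K = 0.048234003, rounded to 4 significant figures:

0.04823


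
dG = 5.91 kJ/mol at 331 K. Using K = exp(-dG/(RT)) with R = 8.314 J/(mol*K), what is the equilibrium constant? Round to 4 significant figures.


dG is in kJ/mol; multiply by 1000 to match R in J/(mol*K).
RT = 8.314 * 331 = 2751.934 J/mol
exponent = -dG*1000 / (RT) = -(5.91*1000) / 2751.934 = -2.14758057
K = exp(-2.14758057)
K = 0.11676632, rounded to 4 significant figures:

0.1168


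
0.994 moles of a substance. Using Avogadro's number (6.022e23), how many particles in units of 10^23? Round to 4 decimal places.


N = n * NA, then divide by 1e23 for the requested units.
N / 1e23 = n * 6.022
N / 1e23 = 0.994 * 6.022
N / 1e23 = 5.985868, rounded to 4 dp:

5.9859


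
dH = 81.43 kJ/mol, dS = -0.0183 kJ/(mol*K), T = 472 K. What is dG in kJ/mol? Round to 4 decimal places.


Gibbs: dG = dH - T*dS (consistent units, dS already in kJ/(mol*K)).
T*dS = 472 * -0.0183 = -8.6376
dG = 81.43 - (-8.6376)
dG = 90.0676 kJ/mol, rounded to 4 dp:

90.0676 kJ/mol


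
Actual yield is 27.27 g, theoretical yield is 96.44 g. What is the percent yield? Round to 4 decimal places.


% yield = 100 * actual / theoretical
% yield = 100 * 27.27 / 96.44
% yield = 28.27664869 %, rounded to 4 dp:

28.2766 %


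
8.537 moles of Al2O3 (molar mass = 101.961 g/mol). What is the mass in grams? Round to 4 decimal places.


mass = n * M
mass = 8.537 * 101.961
mass = 870.441057 g, rounded to 4 dp:

870.4411 g


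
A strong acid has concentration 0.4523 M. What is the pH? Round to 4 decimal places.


A strong acid dissociates completely, so [H+] equals the given concentration.
pH = -log10([H+]) = -log10(0.4523)
pH = 0.34457341, rounded to 4 dp:

0.3446


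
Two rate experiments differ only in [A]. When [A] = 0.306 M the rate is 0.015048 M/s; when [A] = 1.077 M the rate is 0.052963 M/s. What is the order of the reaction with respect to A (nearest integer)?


Rate is proportional to [A]^n, so rate2/rate1 = ([A]2/[A]1)^n. Take logs to solve for n.
rate2/rate1 = 0.052963 / 0.015048 = 3.5196
[A]2/[A]1 = 1.077 / 0.306 = 3.5196
n = ln(3.5196) / ln(3.5196) = 1.0
Nearest integer order:

1


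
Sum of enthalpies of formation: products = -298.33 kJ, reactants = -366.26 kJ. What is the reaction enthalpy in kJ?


dH_rxn = sum(dH_f products) - sum(dH_f reactants)
dH_rxn = -298.33 - (-366.26)
dH_rxn = 67.93 kJ:

67.93 kJ


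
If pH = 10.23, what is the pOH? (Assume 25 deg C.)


At 25 deg C, pH + pOH = 14.
pOH = 14 - pH = 14 - 10.23
pOH = 3.77:

3.77


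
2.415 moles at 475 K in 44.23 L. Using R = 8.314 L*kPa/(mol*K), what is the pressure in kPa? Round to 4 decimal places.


PV = nRT, solve for P = nRT / V.
nRT = 2.415 * 8.314 * 475 = 9537.1973
P = 9537.1973 / 44.23
P = 215.62734117 kPa, rounded to 4 dp:

215.6273 kPa


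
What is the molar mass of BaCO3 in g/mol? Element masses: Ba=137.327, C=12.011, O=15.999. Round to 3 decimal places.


M = sum(count * atomic_mass) over atoms.
M = 1*137.327 + 1*12.011 + 3*15.999
M = 137.327 + 12.011 + 47.997
M = 197.335 g/mol, rounded to 3 dp:

197.335 g/mol


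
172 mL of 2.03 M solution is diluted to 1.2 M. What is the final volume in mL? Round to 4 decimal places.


Dilution: M1*V1 = M2*V2, solve for V2.
V2 = M1*V1 / M2
V2 = 2.03 * 172 / 1.2
V2 = 349.16 / 1.2
V2 = 290.96666667 mL, rounded to 4 dp:

290.9667 mL


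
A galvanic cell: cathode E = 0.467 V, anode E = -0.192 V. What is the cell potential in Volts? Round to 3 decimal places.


Standard cell potential: E_cell = E_cathode - E_anode.
E_cell = 0.467 - (-0.192)
E_cell = 0.659 V, rounded to 3 dp:

0.659 V


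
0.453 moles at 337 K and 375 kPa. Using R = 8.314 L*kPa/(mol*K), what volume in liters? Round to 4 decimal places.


PV = nRT, solve for V = nRT / P.
nRT = 0.453 * 8.314 * 337 = 1269.2236
V = 1269.2236 / 375
V = 3.38459627 L, rounded to 4 dp:

3.3846 L


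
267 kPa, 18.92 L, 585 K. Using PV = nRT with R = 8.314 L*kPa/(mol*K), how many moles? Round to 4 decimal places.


PV = nRT, solve for n = PV / (RT).
PV = 267 * 18.92 = 5051.64
RT = 8.314 * 585 = 4863.69
n = 5051.64 / 4863.69
n = 1.0386435 mol, rounded to 4 dp:

1.0386 mol


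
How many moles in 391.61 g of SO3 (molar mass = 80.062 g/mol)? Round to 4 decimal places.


n = mass / M
n = 391.61 / 80.062
n = 4.89133422 mol, rounded to 4 dp:

4.8913 mol


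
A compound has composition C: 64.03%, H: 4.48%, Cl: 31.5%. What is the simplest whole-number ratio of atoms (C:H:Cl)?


Assume 100 g of compound, divide each mass% by atomic mass to get moles, then normalize by the smallest to get a raw atom ratio.
Moles per 100 g: C: 64.03/12.011 = 5.3309, H: 4.48/1.008 = 4.4444, Cl: 31.5/35.453 = 0.8885
Raw ratio (divide by min = 0.8885): C: 6.0, H: 5.002, Cl: 1.0
Multiply by 1 to clear fractions: C: 6.0 ~= 6, H: 5.002 ~= 5, Cl: 1.0 ~= 1
Reduce by GCD to get the simplest whole-number ratio:

6:5:1


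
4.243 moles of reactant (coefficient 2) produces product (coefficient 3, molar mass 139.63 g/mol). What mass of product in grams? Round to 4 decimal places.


Use the coefficient ratio to convert reactant moles to product moles, then multiply by the product's molar mass.
moles_P = moles_R * (coeff_P / coeff_R) = 4.243 * (3/2) = 6.3645
mass_P = moles_P * M_P = 6.3645 * 139.63
mass_P = 888.675135 g, rounded to 4 dp:

888.6751 g


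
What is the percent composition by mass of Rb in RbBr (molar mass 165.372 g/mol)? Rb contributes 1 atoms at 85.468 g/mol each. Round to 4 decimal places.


pct = 100 * (n_elem * M_elem) / M_total
mass_contribution = 1 * 85.468 = 85.468 g/mol
pct = 100 * 85.468 / 165.372
pct = 51.68226786 %, rounded to 4 dp:

51.6823 %


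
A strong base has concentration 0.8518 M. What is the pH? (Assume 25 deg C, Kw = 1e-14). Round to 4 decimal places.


A strong base dissociates completely, so [OH-] equals the given concentration.
pOH = -log10([OH-]) = -log10(0.8518) = 0.069662
pH = 14 - pOH = 14 - 0.069662
pH = 13.930338, rounded to 4 dp:

13.9303


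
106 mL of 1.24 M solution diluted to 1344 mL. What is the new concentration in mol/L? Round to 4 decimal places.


Dilution: M1*V1 = M2*V2, solve for M2.
M2 = M1*V1 / V2
M2 = 1.24 * 106 / 1344
M2 = 131.44 / 1344
M2 = 0.09779762 mol/L, rounded to 4 dp:

0.0978 mol/L


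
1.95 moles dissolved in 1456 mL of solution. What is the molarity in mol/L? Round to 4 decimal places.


Convert volume to liters: V_L = V_mL / 1000.
V_L = 1456 / 1000 = 1.456 L
M = n / V_L = 1.95 / 1.456
M = 1.33928571 mol/L, rounded to 4 dp:

1.3393 mol/L


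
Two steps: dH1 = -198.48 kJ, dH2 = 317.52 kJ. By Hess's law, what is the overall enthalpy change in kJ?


Hess's law: enthalpy is a state function, so add the step enthalpies.
dH_total = dH1 + dH2 = -198.48 + (317.52)
dH_total = 119.04 kJ:

119.04 kJ


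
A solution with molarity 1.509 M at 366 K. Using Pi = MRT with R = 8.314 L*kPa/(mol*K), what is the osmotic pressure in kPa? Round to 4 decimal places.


Osmotic pressure (van't Hoff): Pi = M*R*T.
RT = 8.314 * 366 = 3042.924
Pi = 1.509 * 3042.924
Pi = 4591.772316 kPa, rounded to 4 dp:

4591.7723 kPa


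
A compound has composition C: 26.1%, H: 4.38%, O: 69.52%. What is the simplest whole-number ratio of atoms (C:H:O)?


Assume 100 g of compound, divide each mass% by atomic mass to get moles, then normalize by the smallest to get a raw atom ratio.
Moles per 100 g: C: 26.1/12.011 = 2.173, H: 4.38/1.008 = 4.3452, O: 69.52/15.999 = 4.3453
Raw ratio (divide by min = 2.173): C: 1.0, H: 2.0, O: 2.0
Multiply by 1 to clear fractions: C: 1.0 ~= 1, H: 2.0 ~= 2, O: 2.0 ~= 2
Reduce by GCD to get the simplest whole-number ratio:

1:2:2


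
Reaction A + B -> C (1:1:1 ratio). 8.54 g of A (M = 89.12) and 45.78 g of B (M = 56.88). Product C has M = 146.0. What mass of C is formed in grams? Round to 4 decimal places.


Find moles of each reactant; the smaller value is the limiting reagent in a 1:1:1 reaction, so moles_C equals moles of the limiter.
n_A = mass_A / M_A = 8.54 / 89.12 = 0.095826 mol
n_B = mass_B / M_B = 45.78 / 56.88 = 0.804852 mol
Limiting reagent: A (smaller), n_limiting = 0.095826 mol
mass_C = n_limiting * M_C = 0.095826 * 146.0
mass_C = 13.990596 g, rounded to 4 dp:

13.9906 g


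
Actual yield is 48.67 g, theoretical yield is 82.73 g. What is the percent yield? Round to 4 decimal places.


% yield = 100 * actual / theoretical
% yield = 100 * 48.67 / 82.73
% yield = 58.82992868 %, rounded to 4 dp:

58.8299 %


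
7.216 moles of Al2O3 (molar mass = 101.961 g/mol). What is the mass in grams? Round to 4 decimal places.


mass = n * M
mass = 7.216 * 101.961
mass = 735.750576 g, rounded to 4 dp:

735.7506 g


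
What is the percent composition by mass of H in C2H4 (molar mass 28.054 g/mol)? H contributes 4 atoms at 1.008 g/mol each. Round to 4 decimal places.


pct = 100 * (n_elem * M_elem) / M_total
mass_contribution = 4 * 1.008 = 4.032 g/mol
pct = 100 * 4.032 / 28.054
pct = 14.37228203 %, rounded to 4 dp:

14.3723 %


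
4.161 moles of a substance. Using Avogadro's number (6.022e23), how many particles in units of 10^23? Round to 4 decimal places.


N = n * NA, then divide by 1e23 for the requested units.
N / 1e23 = n * 6.022
N / 1e23 = 4.161 * 6.022
N / 1e23 = 25.057542, rounded to 4 dp:

25.0575


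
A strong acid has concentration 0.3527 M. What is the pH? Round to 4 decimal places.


A strong acid dissociates completely, so [H+] equals the given concentration.
pH = -log10([H+]) = -log10(0.3527)
pH = 0.45259454, rounded to 4 dp:

0.4526


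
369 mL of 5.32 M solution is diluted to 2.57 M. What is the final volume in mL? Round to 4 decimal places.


Dilution: M1*V1 = M2*V2, solve for V2.
V2 = M1*V1 / M2
V2 = 5.32 * 369 / 2.57
V2 = 1963.08 / 2.57
V2 = 763.84435798 mL, rounded to 4 dp:

763.8444 mL


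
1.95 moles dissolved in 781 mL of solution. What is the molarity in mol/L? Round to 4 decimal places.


Convert volume to liters: V_L = V_mL / 1000.
V_L = 781 / 1000 = 0.781 L
M = n / V_L = 1.95 / 0.781
M = 2.49679898 mol/L, rounded to 4 dp:

2.4968 mol/L


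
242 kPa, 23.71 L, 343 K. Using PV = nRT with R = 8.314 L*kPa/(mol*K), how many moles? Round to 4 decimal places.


PV = nRT, solve for n = PV / (RT).
PV = 242 * 23.71 = 5737.82
RT = 8.314 * 343 = 2851.702
n = 5737.82 / 2851.702
n = 2.01206858 mol, rounded to 4 dp:

2.0121 mol


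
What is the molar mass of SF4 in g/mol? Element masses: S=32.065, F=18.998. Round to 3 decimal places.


M = sum(count * atomic_mass) over atoms.
M = 1*32.065 + 4*18.998
M = 32.065 + 75.992
M = 108.057 g/mol, rounded to 3 dp:

108.057 g/mol


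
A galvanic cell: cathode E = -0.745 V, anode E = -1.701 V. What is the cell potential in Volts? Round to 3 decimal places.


Standard cell potential: E_cell = E_cathode - E_anode.
E_cell = -0.745 - (-1.701)
E_cell = 0.956 V, rounded to 3 dp:

0.956 V


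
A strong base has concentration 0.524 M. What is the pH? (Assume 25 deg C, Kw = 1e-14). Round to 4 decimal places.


A strong base dissociates completely, so [OH-] equals the given concentration.
pOH = -log10([OH-]) = -log10(0.524) = 0.280669
pH = 14 - pOH = 14 - 0.280669
pH = 13.719331, rounded to 4 dp:

13.7193


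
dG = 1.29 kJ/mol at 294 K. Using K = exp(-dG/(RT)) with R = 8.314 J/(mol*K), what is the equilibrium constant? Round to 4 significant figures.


dG is in kJ/mol; multiply by 1000 to match R in J/(mol*K).
RT = 8.314 * 294 = 2444.316 J/mol
exponent = -dG*1000 / (RT) = -(1.29*1000) / 2444.316 = -0.527755
K = exp(-0.527755)
K = 0.58992787, rounded to 4 significant figures:

0.5899


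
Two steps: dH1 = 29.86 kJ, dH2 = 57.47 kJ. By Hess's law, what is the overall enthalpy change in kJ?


Hess's law: enthalpy is a state function, so add the step enthalpies.
dH_total = dH1 + dH2 = 29.86 + (57.47)
dH_total = 87.33 kJ:

87.33 kJ


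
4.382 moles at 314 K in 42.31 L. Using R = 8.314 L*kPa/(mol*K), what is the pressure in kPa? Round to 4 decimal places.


PV = nRT, solve for P = nRT / V.
nRT = 4.382 * 8.314 * 314 = 11439.6317
P = 11439.6317 / 42.31
P = 270.37654692 kPa, rounded to 4 dp:

270.3765 kPa


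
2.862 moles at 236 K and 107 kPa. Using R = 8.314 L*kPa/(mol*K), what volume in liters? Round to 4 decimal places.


PV = nRT, solve for V = nRT / P.
nRT = 2.862 * 8.314 * 236 = 5615.5416
V = 5615.5416 / 107
V = 52.4816972 L, rounded to 4 dp:

52.4817 L


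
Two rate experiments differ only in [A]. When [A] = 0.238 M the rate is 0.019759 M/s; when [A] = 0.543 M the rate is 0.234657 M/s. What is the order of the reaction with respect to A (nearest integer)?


Rate is proportional to [A]^n, so rate2/rate1 = ([A]2/[A]1)^n. Take logs to solve for n.
rate2/rate1 = 0.234657 / 0.019759 = 11.876
[A]2/[A]1 = 0.543 / 0.238 = 2.2815
n = ln(11.876) / ln(2.2815) = 3.0
Nearest integer order:

3


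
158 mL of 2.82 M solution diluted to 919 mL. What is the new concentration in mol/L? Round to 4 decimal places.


Dilution: M1*V1 = M2*V2, solve for M2.
M2 = M1*V1 / V2
M2 = 2.82 * 158 / 919
M2 = 445.56 / 919
M2 = 0.48483134 mol/L, rounded to 4 dp:

0.4848 mol/L


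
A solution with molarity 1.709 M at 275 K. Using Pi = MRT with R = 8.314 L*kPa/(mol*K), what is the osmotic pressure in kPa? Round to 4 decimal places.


Osmotic pressure (van't Hoff): Pi = M*R*T.
RT = 8.314 * 275 = 2286.35
Pi = 1.709 * 2286.35
Pi = 3907.37215 kPa, rounded to 4 dp:

3907.3722 kPa


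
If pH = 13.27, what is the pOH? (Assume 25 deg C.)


At 25 deg C, pH + pOH = 14.
pOH = 14 - pH = 14 - 13.27
pOH = 0.73:

0.73


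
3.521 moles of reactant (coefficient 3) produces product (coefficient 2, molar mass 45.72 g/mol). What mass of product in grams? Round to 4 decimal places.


Use the coefficient ratio to convert reactant moles to product moles, then multiply by the product's molar mass.
moles_P = moles_R * (coeff_P / coeff_R) = 3.521 * (2/3) = 2.347333
mass_P = moles_P * M_P = 2.347333 * 45.72
mass_P = 107.32006476 g, rounded to 4 dp:

107.3201 g


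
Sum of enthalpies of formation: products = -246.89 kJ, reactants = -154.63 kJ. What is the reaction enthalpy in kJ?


dH_rxn = sum(dH_f products) - sum(dH_f reactants)
dH_rxn = -246.89 - (-154.63)
dH_rxn = -92.26 kJ:

-92.26 kJ


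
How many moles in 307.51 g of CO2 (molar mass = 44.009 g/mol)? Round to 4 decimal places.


n = mass / M
n = 307.51 / 44.009
n = 6.98743439 mol, rounded to 4 dp:

6.9874 mol


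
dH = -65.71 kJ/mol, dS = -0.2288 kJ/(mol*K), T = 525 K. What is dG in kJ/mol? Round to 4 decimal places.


Gibbs: dG = dH - T*dS (consistent units, dS already in kJ/(mol*K)).
T*dS = 525 * -0.2288 = -120.12
dG = -65.71 - (-120.12)
dG = 54.41 kJ/mol, rounded to 4 dp:

54.4100 kJ/mol


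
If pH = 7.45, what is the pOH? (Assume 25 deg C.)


At 25 deg C, pH + pOH = 14.
pOH = 14 - pH = 14 - 7.45
pOH = 6.55:

6.55


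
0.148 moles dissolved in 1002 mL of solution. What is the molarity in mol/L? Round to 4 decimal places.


Convert volume to liters: V_L = V_mL / 1000.
V_L = 1002 / 1000 = 1.002 L
M = n / V_L = 0.148 / 1.002
M = 0.14770459 mol/L, rounded to 4 dp:

0.1477 mol/L


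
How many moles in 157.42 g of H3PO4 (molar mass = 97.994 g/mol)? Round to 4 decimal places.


n = mass / M
n = 157.42 / 97.994
n = 1.60642488 mol, rounded to 4 dp:

1.6064 mol


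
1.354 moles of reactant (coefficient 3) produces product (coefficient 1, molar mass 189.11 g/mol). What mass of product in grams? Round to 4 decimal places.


Use the coefficient ratio to convert reactant moles to product moles, then multiply by the product's molar mass.
moles_P = moles_R * (coeff_P / coeff_R) = 1.354 * (1/3) = 0.451333
mass_P = moles_P * M_P = 0.451333 * 189.11
mass_P = 85.35158363 g, rounded to 4 dp:

85.3516 g


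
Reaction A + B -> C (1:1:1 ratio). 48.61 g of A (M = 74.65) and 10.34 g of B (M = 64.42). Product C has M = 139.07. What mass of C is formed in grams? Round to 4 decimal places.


Find moles of each reactant; the smaller value is the limiting reagent in a 1:1:1 reaction, so moles_C equals moles of the limiter.
n_A = mass_A / M_A = 48.61 / 74.65 = 0.651172 mol
n_B = mass_B / M_B = 10.34 / 64.42 = 0.160509 mol
Limiting reagent: B (smaller), n_limiting = 0.160509 mol
mass_C = n_limiting * M_C = 0.160509 * 139.07
mass_C = 22.32198663 g, rounded to 4 dp:

22.3220 g


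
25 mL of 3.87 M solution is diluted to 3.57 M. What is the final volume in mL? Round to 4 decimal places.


Dilution: M1*V1 = M2*V2, solve for V2.
V2 = M1*V1 / M2
V2 = 3.87 * 25 / 3.57
V2 = 96.75 / 3.57
V2 = 27.10084034 mL, rounded to 4 dp:

27.1008 mL


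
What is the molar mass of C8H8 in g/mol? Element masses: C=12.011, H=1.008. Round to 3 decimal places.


M = sum(count * atomic_mass) over atoms.
M = 8*12.011 + 8*1.008
M = 96.088 + 8.064
M = 104.152 g/mol, rounded to 3 dp:

104.152 g/mol


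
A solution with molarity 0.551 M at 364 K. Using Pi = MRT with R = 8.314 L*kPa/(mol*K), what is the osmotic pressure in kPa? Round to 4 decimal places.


Osmotic pressure (van't Hoff): Pi = M*R*T.
RT = 8.314 * 364 = 3026.296
Pi = 0.551 * 3026.296
Pi = 1667.489096 kPa, rounded to 4 dp:

1667.4891 kPa


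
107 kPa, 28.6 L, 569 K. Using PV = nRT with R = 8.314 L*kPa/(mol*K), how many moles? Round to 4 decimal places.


PV = nRT, solve for n = PV / (RT).
PV = 107 * 28.6 = 3060.2
RT = 8.314 * 569 = 4730.666
n = 3060.2 / 4730.666
n = 0.64688566 mol, rounded to 4 dp:

0.6469 mol


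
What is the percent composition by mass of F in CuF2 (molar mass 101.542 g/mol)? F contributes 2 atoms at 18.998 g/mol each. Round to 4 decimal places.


pct = 100 * (n_elem * M_elem) / M_total
mass_contribution = 2 * 18.998 = 37.996 g/mol
pct = 100 * 37.996 / 101.542
pct = 37.41899903 %, rounded to 4 dp:

37.4190 %


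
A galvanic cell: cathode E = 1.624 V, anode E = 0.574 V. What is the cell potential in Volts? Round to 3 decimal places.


Standard cell potential: E_cell = E_cathode - E_anode.
E_cell = 1.624 - (0.574)
E_cell = 1.05 V, rounded to 3 dp:

1.050 V


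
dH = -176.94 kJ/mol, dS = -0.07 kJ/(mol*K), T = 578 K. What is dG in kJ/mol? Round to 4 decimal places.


Gibbs: dG = dH - T*dS (consistent units, dS already in kJ/(mol*K)).
T*dS = 578 * -0.07 = -40.46
dG = -176.94 - (-40.46)
dG = -136.48 kJ/mol, rounded to 4 dp:

-136.4800 kJ/mol


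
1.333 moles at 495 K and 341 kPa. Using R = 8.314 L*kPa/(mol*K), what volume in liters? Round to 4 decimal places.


PV = nRT, solve for V = nRT / P.
nRT = 1.333 * 8.314 * 495 = 5485.8682
V = 5485.8682 / 341
V = 16.08759003 L, rounded to 4 dp:

16.0876 L


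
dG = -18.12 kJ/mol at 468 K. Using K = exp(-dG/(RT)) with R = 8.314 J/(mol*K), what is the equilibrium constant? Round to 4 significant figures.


dG is in kJ/mol; multiply by 1000 to match R in J/(mol*K).
RT = 8.314 * 468 = 3890.952 J/mol
exponent = -dG*1000 / (RT) = -(-18.12*1000) / 3890.952 = 4.65695799
K = exp(4.65695799)
K = 105.31522, rounded to 4 significant figures:

105.3


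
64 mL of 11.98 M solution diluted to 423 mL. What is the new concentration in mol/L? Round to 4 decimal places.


Dilution: M1*V1 = M2*V2, solve for M2.
M2 = M1*V1 / V2
M2 = 11.98 * 64 / 423
M2 = 766.72 / 423
M2 = 1.81257683 mol/L, rounded to 4 dp:

1.8126 mol/L


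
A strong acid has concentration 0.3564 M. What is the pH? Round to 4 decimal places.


A strong acid dissociates completely, so [H+] equals the given concentration.
pH = -log10([H+]) = -log10(0.3564)
pH = 0.4480623, rounded to 4 dp:

0.4481


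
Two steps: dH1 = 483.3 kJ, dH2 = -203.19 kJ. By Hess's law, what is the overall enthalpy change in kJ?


Hess's law: enthalpy is a state function, so add the step enthalpies.
dH_total = dH1 + dH2 = 483.3 + (-203.19)
dH_total = 280.11 kJ:

280.11 kJ


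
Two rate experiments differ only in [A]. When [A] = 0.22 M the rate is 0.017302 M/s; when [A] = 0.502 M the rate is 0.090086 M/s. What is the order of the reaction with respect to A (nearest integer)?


Rate is proportional to [A]^n, so rate2/rate1 = ([A]2/[A]1)^n. Take logs to solve for n.
rate2/rate1 = 0.090086 / 0.017302 = 5.2067
[A]2/[A]1 = 0.502 / 0.22 = 2.2818
n = ln(5.2067) / ln(2.2818) = 2.0
Nearest integer order:

2


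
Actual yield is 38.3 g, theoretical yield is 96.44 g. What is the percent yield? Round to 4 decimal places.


% yield = 100 * actual / theoretical
% yield = 100 * 38.3 / 96.44
% yield = 39.7138117 %, rounded to 4 dp:

39.7138 %


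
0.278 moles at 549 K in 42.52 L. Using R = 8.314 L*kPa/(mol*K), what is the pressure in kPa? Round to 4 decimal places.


PV = nRT, solve for P = nRT / V.
nRT = 0.278 * 8.314 * 549 = 1268.8993
P = 1268.8993 / 42.52
P = 29.84241063 kPa, rounded to 4 dp:

29.8424 kPa


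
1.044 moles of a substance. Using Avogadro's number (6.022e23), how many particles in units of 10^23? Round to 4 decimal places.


N = n * NA, then divide by 1e23 for the requested units.
N / 1e23 = n * 6.022
N / 1e23 = 1.044 * 6.022
N / 1e23 = 6.286968, rounded to 4 dp:

6.2870


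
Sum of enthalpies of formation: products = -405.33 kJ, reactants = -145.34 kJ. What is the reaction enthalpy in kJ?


dH_rxn = sum(dH_f products) - sum(dH_f reactants)
dH_rxn = -405.33 - (-145.34)
dH_rxn = -259.99 kJ:

-259.99 kJ


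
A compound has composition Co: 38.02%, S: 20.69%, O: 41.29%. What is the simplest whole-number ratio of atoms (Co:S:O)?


Assume 100 g of compound, divide each mass% by atomic mass to get moles, then normalize by the smallest to get a raw atom ratio.
Moles per 100 g: Co: 38.02/58.933 = 0.6451, S: 20.69/32.065 = 0.6453, O: 41.29/15.999 = 2.5808
Raw ratio (divide by min = 0.6451): Co: 1.0, S: 1.0, O: 4.0
Multiply by 1 to clear fractions: Co: 1.0 ~= 1, S: 1.0 ~= 1, O: 4.0 ~= 4
Reduce by GCD to get the simplest whole-number ratio:

1:1:4


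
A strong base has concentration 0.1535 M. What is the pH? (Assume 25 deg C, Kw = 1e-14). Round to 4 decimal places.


A strong base dissociates completely, so [OH-] equals the given concentration.
pOH = -log10([OH-]) = -log10(0.1535) = 0.813892
pH = 14 - pOH = 14 - 0.813892
pH = 13.186108, rounded to 4 dp:

13.1861


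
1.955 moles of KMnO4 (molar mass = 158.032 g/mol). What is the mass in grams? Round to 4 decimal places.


mass = n * M
mass = 1.955 * 158.032
mass = 308.95256 g, rounded to 4 dp:

308.9526 g


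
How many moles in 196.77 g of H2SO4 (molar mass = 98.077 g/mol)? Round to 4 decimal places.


n = mass / M
n = 196.77 / 98.077
n = 2.00628078 mol, rounded to 4 dp:

2.0063 mol


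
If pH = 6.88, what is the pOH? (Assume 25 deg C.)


At 25 deg C, pH + pOH = 14.
pOH = 14 - pH = 14 - 6.88
pOH = 7.12:

7.12


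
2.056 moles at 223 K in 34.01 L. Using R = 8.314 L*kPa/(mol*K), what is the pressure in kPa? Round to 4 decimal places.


PV = nRT, solve for P = nRT / V.
nRT = 2.056 * 8.314 * 223 = 3811.8692
P = 3811.8692 / 34.01
P = 112.08083505 kPa, rounded to 4 dp:

112.0808 kPa


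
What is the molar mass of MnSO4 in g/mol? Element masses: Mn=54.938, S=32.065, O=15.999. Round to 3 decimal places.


M = sum(count * atomic_mass) over atoms.
M = 1*54.938 + 1*32.065 + 4*15.999
M = 54.938 + 32.065 + 63.996
M = 150.999 g/mol, rounded to 3 dp:

150.999 g/mol


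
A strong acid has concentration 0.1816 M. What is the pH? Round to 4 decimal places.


A strong acid dissociates completely, so [H+] equals the given concentration.
pH = -log10([H+]) = -log10(0.1816)
pH = 0.74088416, rounded to 4 dp:

0.7409


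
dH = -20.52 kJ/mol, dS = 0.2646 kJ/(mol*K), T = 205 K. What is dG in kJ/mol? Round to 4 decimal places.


Gibbs: dG = dH - T*dS (consistent units, dS already in kJ/(mol*K)).
T*dS = 205 * 0.2646 = 54.243
dG = -20.52 - (54.243)
dG = -74.763 kJ/mol, rounded to 4 dp:

-74.7630 kJ/mol


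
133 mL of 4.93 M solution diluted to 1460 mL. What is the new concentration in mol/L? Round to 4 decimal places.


Dilution: M1*V1 = M2*V2, solve for M2.
M2 = M1*V1 / V2
M2 = 4.93 * 133 / 1460
M2 = 655.69 / 1460
M2 = 0.44910274 mol/L, rounded to 4 dp:

0.4491 mol/L


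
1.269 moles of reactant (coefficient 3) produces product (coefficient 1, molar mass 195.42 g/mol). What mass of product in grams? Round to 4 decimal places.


Use the coefficient ratio to convert reactant moles to product moles, then multiply by the product's molar mass.
moles_P = moles_R * (coeff_P / coeff_R) = 1.269 * (1/3) = 0.423
mass_P = moles_P * M_P = 0.423 * 195.42
mass_P = 82.66266 g, rounded to 4 dp:

82.6627 g


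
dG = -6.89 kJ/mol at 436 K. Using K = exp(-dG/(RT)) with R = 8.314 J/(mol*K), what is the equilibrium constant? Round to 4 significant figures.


dG is in kJ/mol; multiply by 1000 to match R in J/(mol*K).
RT = 8.314 * 436 = 3624.904 J/mol
exponent = -dG*1000 / (RT) = -(-6.89*1000) / 3624.904 = 1.90073999
K = exp(1.90073999)
K = 6.6908438, rounded to 4 significant figures:

6.691


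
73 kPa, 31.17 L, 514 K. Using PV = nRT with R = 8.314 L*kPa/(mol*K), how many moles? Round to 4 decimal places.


PV = nRT, solve for n = PV / (RT).
PV = 73 * 31.17 = 2275.41
RT = 8.314 * 514 = 4273.396
n = 2275.41 / 4273.396
n = 0.53245943 mol, rounded to 4 dp:

0.5325 mol


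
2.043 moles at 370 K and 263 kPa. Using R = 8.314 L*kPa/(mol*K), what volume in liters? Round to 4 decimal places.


PV = nRT, solve for V = nRT / P.
nRT = 2.043 * 8.314 * 370 = 6284.6357
V = 6284.6357 / 263
V = 23.89595323 L, rounded to 4 dp:

23.8960 L


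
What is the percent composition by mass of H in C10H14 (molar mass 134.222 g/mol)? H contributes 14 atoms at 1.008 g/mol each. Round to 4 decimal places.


pct = 100 * (n_elem * M_elem) / M_total
mass_contribution = 14 * 1.008 = 14.112 g/mol
pct = 100 * 14.112 / 134.222
pct = 10.51392469 %, rounded to 4 dp:

10.5139 %


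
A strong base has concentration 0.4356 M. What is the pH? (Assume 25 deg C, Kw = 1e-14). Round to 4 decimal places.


A strong base dissociates completely, so [OH-] equals the given concentration.
pOH = -log10([OH-]) = -log10(0.4356) = 0.360912
pH = 14 - pOH = 14 - 0.360912
pH = 13.639088, rounded to 4 dp:

13.6391


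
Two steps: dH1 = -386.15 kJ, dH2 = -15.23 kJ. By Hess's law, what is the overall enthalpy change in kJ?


Hess's law: enthalpy is a state function, so add the step enthalpies.
dH_total = dH1 + dH2 = -386.15 + (-15.23)
dH_total = -401.38 kJ:

-401.38 kJ


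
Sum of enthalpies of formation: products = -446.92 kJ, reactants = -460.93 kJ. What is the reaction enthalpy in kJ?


dH_rxn = sum(dH_f products) - sum(dH_f reactants)
dH_rxn = -446.92 - (-460.93)
dH_rxn = 14.01 kJ:

14.01 kJ


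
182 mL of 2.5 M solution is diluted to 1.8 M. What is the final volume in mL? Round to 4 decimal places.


Dilution: M1*V1 = M2*V2, solve for V2.
V2 = M1*V1 / M2
V2 = 2.5 * 182 / 1.8
V2 = 455.0 / 1.8
V2 = 252.77777778 mL, rounded to 4 dp:

252.7778 mL


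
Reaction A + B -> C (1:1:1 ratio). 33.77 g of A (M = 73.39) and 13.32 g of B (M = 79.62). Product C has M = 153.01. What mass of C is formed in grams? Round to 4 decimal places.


Find moles of each reactant; the smaller value is the limiting reagent in a 1:1:1 reaction, so moles_C equals moles of the limiter.
n_A = mass_A / M_A = 33.77 / 73.39 = 0.460144 mol
n_B = mass_B / M_B = 13.32 / 79.62 = 0.167295 mol
Limiting reagent: B (smaller), n_limiting = 0.167295 mol
mass_C = n_limiting * M_C = 0.167295 * 153.01
mass_C = 25.59780795 g, rounded to 4 dp:

25.5978 g


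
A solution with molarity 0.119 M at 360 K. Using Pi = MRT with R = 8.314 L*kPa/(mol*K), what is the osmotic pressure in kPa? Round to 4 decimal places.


Osmotic pressure (van't Hoff): Pi = M*R*T.
RT = 8.314 * 360 = 2993.04
Pi = 0.119 * 2993.04
Pi = 356.17176 kPa, rounded to 4 dp:

356.1718 kPa


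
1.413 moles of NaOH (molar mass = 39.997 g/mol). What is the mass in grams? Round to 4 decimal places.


mass = n * M
mass = 1.413 * 39.997
mass = 56.515761 g, rounded to 4 dp:

56.5158 g


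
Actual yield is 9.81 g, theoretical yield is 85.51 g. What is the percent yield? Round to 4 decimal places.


% yield = 100 * actual / theoretical
% yield = 100 * 9.81 / 85.51
% yield = 11.47234242 %, rounded to 4 dp:

11.4723 %


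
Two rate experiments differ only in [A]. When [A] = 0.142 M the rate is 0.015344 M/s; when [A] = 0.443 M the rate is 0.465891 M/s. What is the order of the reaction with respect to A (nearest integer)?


Rate is proportional to [A]^n, so rate2/rate1 = ([A]2/[A]1)^n. Take logs to solve for n.
rate2/rate1 = 0.465891 / 0.015344 = 30.3631
[A]2/[A]1 = 0.443 / 0.142 = 3.1197
n = ln(30.3631) / ln(3.1197) = 3.0
Nearest integer order:

3


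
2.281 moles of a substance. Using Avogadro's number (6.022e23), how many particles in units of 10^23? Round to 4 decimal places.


N = n * NA, then divide by 1e23 for the requested units.
N / 1e23 = n * 6.022
N / 1e23 = 2.281 * 6.022
N / 1e23 = 13.736182, rounded to 4 dp:

13.7362


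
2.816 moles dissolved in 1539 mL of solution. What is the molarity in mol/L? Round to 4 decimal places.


Convert volume to liters: V_L = V_mL / 1000.
V_L = 1539 / 1000 = 1.539 L
M = n / V_L = 2.816 / 1.539
M = 1.82975958 mol/L, rounded to 4 dp:

1.8298 mol/L


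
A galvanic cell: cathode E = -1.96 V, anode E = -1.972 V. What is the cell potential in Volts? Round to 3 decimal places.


Standard cell potential: E_cell = E_cathode - E_anode.
E_cell = -1.96 - (-1.972)
E_cell = 0.012 V, rounded to 3 dp:

0.012 V


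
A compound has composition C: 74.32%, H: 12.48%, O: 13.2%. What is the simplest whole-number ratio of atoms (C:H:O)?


Assume 100 g of compound, divide each mass% by atomic mass to get moles, then normalize by the smallest to get a raw atom ratio.
Moles per 100 g: C: 74.32/12.011 = 6.1877, H: 12.48/1.008 = 12.381, O: 13.2/15.999 = 0.8251
Raw ratio (divide by min = 0.8251): C: 7.5, H: 15.006, O: 1.0
Multiply by 2 to clear fractions: C: 14.999 ~= 15, H: 30.013 ~= 30, O: 2.0 ~= 2
Reduce by GCD to get the simplest whole-number ratio:

15:30:2
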